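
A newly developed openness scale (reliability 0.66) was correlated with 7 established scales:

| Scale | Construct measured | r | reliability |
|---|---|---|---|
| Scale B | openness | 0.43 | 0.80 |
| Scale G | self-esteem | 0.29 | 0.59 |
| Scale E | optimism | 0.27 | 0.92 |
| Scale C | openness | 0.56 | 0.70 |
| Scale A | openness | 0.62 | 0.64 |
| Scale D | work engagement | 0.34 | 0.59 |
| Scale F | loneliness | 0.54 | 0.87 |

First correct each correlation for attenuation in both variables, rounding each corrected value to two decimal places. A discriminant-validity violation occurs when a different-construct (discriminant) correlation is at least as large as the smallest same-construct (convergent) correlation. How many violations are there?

1

Disattenuated r (r / √(r_scale · r_new)):
  Scale B (conv): 0.43 / √(0.80·0.66) = 0.59
  Scale G (disc): 0.29 / √(0.59·0.66) = 0.46
  Scale E (disc): 0.27 / √(0.92·0.66) = 0.35
  Scale C (conv): 0.56 / √(0.70·0.66) = 0.82
  Scale A (conv): 0.62 / √(0.64·0.66) = 0.95
  Scale D (disc): 0.34 / √(0.59·0.66) = 0.54
  Scale F (disc): 0.54 / √(0.87·0.66) = 0.71
Smallest convergent = 0.59. Discriminant values: 0.46, 0.35, 0.54, 0.71; count ≥ 0.59 → 1.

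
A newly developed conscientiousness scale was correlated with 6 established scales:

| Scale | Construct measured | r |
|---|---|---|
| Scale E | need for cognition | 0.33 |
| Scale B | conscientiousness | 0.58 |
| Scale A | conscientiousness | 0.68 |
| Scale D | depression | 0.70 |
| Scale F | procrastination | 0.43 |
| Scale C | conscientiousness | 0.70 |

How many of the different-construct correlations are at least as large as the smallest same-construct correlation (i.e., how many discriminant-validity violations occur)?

Convergent (same construct = conscientiousness): Scale B, Scale A, Scale C.
Smallest convergent = 0.58. Discriminant values: 0.33, 0.70, 0.43; count ≥ 0.58 → 1.

1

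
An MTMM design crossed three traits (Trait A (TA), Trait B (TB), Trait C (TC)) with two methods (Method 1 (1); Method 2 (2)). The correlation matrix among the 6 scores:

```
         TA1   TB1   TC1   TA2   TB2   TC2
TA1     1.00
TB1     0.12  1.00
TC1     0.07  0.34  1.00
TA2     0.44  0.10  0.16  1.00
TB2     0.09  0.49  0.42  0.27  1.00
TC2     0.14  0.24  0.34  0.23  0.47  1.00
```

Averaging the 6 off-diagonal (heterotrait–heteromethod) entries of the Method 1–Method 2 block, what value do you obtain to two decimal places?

0.19

HTHM values (method 1 × method 2): 0.09, 0.14, 0.10, 0.24, 0.16, 0.42; mean = 1.15/6 = 0.19.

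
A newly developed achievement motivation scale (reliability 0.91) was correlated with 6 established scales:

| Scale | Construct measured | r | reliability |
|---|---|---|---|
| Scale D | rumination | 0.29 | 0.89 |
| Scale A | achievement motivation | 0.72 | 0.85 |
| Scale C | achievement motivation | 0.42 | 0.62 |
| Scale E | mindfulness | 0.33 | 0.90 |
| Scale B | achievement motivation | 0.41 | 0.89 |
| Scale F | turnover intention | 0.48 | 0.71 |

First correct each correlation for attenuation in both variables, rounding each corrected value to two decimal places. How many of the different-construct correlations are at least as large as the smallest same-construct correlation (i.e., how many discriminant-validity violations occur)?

1

Disattenuated r (r / √(r_scale · r_new)):
  Scale D (disc): 0.29 / √(0.89·0.91) = 0.32
  Scale A (conv): 0.72 / √(0.85·0.91) = 0.82
  Scale C (conv): 0.42 / √(0.62·0.91) = 0.56
  Scale E (disc): 0.33 / √(0.90·0.91) = 0.36
  Scale B (conv): 0.41 / √(0.89·0.91) = 0.46
  Scale F (disc): 0.48 / √(0.71·0.91) = 0.60
Smallest convergent = 0.46. Discriminant values: 0.32, 0.36, 0.60; count ≥ 0.46 → 1.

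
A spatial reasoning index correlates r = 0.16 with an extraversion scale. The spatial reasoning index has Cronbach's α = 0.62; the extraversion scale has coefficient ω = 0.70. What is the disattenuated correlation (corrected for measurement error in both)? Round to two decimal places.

0.24

r_true = r_obs / √(r_xx · r_yy) = 0.16 / √(0.62 × 0.70) = 0.16 / √0.4340 = 0.16 / 0.6588 ≈ 0.24.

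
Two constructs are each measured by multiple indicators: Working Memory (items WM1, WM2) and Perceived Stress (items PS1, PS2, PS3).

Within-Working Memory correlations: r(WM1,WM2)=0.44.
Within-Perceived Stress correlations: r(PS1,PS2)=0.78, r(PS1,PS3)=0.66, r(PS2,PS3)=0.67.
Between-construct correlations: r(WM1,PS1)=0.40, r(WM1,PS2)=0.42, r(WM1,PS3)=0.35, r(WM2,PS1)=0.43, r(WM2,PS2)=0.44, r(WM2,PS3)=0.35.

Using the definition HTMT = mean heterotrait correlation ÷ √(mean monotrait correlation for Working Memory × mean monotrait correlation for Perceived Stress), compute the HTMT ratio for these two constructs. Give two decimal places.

0.72

Mean heterotrait r = 2.39/6 = 0.3983.
Mean within-WM = 0.44/1 = 0.4400; mean within-PS = 2.11/3 = 0.7033.
Geometric mean = √(0.4400 × 0.7033) = 0.5563.
HTMT = 0.3983 / 0.5563 = 0.72.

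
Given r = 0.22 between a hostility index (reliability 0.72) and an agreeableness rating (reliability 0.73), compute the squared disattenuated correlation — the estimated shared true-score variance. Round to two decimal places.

Disattenuated r = 0.22 / √(0.72 × 0.73) = 0.22 / 0.7250 = 0.3034.
Shared true-score variance = 0.3034² = 0.0921 ≈ 0.09.

0.09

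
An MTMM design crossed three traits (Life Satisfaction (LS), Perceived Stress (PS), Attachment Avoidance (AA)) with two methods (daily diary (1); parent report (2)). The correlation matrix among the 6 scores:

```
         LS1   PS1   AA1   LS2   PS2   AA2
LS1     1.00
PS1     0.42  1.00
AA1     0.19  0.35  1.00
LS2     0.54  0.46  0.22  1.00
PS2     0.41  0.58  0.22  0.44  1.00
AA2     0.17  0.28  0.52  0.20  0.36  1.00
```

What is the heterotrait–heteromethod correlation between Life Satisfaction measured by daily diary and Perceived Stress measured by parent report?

Different traits and methods: r(LS1, PS2) = 0.41.

0.41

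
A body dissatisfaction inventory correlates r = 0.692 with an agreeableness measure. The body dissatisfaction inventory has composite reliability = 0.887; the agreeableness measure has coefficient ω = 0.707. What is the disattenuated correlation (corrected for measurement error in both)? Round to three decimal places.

0.874

r_true = r_obs / √(r_xx · r_yy) = 0.692 / √(0.887 × 0.707) = 0.692 / √0.627109 = 0.692 / 0.7919 ≈ 0.874.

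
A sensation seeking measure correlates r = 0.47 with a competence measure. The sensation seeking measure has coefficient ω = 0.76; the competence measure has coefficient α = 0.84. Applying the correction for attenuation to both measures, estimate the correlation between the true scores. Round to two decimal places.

r_true = r_obs / √(r_xx · r_yy) = 0.47 / √(0.76 × 0.84) = 0.47 / √0.6384 = 0.47 / 0.7990 ≈ 0.59.

0.59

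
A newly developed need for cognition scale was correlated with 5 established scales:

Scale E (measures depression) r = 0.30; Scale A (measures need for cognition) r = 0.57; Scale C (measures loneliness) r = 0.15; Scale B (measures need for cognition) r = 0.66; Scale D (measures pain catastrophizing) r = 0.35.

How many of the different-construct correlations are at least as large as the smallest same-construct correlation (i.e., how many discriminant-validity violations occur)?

Convergent (same construct = need for cognition): Scale A, Scale B.
Smallest convergent = 0.57. Discriminant values: 0.30, 0.15, 0.35; count ≥ 0.57 → 0.

0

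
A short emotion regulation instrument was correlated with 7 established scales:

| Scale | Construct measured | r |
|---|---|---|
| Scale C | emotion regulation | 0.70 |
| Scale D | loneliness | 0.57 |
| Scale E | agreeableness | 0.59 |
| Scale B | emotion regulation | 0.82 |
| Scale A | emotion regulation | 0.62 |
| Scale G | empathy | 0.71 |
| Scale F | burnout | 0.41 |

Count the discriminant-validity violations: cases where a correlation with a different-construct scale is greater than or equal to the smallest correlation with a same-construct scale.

Convergent (same construct = emotion regulation): Scale C, Scale B, Scale A.
Smallest convergent = 0.62. Discriminant values: 0.57, 0.59, 0.71, 0.41; count ≥ 0.62 → 1.

1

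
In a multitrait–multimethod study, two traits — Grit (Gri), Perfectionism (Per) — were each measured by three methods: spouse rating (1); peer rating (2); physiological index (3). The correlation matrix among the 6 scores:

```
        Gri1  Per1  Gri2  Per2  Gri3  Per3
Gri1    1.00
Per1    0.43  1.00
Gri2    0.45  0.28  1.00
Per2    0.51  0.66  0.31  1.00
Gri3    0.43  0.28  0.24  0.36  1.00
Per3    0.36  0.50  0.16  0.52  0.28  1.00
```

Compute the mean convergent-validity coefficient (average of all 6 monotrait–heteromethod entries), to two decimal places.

0.47

Convergent values: 0.45, 0.43, 0.24, 0.66, 0.50, 0.52; mean = 2.80/6 = 0.47.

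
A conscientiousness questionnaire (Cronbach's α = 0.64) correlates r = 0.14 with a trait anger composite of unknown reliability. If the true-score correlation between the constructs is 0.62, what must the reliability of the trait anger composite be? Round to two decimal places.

0.08

r_true = r_obs / √(r_xx · r_yy) ⇒ 0.62 = 0.14 / √(0.64 · r_yy).
√(0.64 · r_yy) = 0.14 / 0.62 = 0.2258; 0.64 · r_yy = 0.0510; r_yy = 0.0510 / 0.64 ≈ 0.08.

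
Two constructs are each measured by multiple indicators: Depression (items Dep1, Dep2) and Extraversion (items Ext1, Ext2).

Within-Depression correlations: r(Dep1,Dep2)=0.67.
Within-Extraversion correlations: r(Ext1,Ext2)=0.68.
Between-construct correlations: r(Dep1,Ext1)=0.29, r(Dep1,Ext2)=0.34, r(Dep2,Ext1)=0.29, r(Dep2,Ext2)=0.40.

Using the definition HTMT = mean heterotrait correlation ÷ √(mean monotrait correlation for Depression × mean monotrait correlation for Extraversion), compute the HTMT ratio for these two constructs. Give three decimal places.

Mean between = 1.32/4 = 0.3300.
Mean within-Dep = 0.67/1 = 0.6700; mean within-Ext = 0.68/1 = 0.6800.
Geometric mean = √(0.6700 × 0.6800) = 0.6750.
HTMT = 0.3300 / 0.6750 = 0.489.

0.489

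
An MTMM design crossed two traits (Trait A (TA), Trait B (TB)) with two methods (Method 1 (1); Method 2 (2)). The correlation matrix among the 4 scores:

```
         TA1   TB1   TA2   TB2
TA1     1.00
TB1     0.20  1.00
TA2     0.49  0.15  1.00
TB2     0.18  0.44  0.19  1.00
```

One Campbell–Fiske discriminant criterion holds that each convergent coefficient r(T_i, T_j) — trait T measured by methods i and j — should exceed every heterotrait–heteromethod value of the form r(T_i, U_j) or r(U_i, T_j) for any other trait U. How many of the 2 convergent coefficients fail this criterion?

Checking each validity diagonal entry against its comparison values:
TA (methods 1·2): 0.49 vs {0.18, 0.15} → pass.
TB (methods 1·2): 0.44 vs {0.15, 0.18} → pass.
0 of 2 fail.

0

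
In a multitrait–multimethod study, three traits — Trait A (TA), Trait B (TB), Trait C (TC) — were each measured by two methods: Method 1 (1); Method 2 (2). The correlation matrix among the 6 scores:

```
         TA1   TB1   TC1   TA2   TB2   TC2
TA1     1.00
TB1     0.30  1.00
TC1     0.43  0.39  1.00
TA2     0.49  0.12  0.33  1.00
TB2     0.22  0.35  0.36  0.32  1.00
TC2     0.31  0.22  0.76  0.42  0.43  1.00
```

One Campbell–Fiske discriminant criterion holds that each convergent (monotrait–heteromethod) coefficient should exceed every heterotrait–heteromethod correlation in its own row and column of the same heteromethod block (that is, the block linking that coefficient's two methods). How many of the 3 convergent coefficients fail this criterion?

1

Convergent coefficients and their comparison sets:
TA (methods 1·2): 0.49 vs {0.22, 0.12, 0.31, 0.33} → pass.
TB (methods 1·2): 0.35 vs {0.12, 0.22, 0.22, 0.36} → fail.
TC (methods 1·2): 0.76 vs {0.33, 0.31, 0.36, 0.22} → pass.
1 of 3 fail.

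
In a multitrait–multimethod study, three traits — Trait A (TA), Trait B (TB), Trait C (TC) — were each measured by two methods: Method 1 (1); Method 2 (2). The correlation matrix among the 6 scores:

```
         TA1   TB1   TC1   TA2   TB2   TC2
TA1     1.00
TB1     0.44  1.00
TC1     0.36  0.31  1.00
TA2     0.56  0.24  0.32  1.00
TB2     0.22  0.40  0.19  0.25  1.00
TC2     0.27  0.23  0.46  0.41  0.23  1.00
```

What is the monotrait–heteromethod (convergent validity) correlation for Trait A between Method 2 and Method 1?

0.56

Same trait (TA), different methods: r(TA2, TA1) = 0.56.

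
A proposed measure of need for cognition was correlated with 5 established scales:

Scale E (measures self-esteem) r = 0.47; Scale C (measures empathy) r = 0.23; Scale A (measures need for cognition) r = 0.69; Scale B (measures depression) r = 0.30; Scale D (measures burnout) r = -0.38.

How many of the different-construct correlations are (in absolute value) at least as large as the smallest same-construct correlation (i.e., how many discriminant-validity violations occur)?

0

Convergent (same construct = need for cognition): Scale A.
Smallest convergent = 0.69. Discriminant |r|: 0.47, 0.23, 0.30, 0.38; count ≥ 0.69 → 0.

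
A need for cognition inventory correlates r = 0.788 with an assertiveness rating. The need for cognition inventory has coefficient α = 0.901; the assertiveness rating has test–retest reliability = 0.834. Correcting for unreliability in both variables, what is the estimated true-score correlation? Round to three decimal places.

0.909

r_true = r_obs / √(r_xx · r_yy) = 0.788 / √(0.901 × 0.834) = 0.788 / √0.751434 = 0.788 / 0.8669 ≈ 0.909.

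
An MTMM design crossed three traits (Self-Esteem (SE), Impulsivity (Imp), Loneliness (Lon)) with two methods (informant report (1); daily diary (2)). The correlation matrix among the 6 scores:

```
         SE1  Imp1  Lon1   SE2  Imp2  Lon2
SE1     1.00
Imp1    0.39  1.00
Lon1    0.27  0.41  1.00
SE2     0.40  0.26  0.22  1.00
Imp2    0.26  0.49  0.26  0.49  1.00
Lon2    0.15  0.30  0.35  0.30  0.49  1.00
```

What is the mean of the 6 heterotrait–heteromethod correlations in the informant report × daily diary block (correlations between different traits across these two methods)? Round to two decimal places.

HTHM values (method 1 × method 2): 0.26, 0.15, 0.26, 0.30, 0.22, 0.26; mean = 1.45/6 = 0.24.

0.24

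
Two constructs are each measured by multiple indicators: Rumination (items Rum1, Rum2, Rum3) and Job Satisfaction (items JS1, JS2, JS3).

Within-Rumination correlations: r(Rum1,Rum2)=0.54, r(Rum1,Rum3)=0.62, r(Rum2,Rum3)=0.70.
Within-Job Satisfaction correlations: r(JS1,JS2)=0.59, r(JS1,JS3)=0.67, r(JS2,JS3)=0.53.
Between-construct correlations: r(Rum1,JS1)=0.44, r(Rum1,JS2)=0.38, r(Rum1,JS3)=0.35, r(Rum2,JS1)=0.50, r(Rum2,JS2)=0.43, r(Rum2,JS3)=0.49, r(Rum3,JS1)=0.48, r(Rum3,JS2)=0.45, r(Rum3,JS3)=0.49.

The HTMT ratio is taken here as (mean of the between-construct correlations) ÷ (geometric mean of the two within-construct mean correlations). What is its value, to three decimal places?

0.733

Mean heterotrait r = 4.01/9 = 0.4456.
Mean within-Rum = 1.86/3 = 0.6200; mean within-JS = 1.79/3 = 0.5967.
Geometric mean = √(0.6200 × 0.5967) = 0.6082.
HTMT = 0.4456 / 0.6082 = 0.733.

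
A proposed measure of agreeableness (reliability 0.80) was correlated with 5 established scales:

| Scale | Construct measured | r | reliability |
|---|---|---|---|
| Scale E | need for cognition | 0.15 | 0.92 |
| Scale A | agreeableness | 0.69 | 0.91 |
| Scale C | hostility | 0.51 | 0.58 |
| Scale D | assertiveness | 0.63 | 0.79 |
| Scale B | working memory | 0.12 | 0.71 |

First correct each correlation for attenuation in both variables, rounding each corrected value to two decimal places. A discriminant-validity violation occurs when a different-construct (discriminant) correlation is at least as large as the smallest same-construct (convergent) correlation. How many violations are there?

Disattenuated r (r / √(r_scale · r_new)):
  Scale E (disc): 0.15 / √(0.92·0.80) = 0.17
  Scale A (conv): 0.69 / √(0.91·0.80) = 0.81
  Scale C (disc): 0.51 / √(0.58·0.80) = 0.75
  Scale D (disc): 0.63 / √(0.79·0.80) = 0.79
  Scale B (disc): 0.12 / √(0.71·0.80) = 0.16
Smallest convergent = 0.81. Discriminant values: 0.17, 0.75, 0.79, 0.16; count ≥ 0.81 → 0.

0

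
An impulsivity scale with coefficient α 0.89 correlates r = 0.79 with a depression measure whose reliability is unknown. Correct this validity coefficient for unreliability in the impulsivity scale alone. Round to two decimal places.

0.84

Single correction: r_c = r_obs / √r_xx = 0.79 / √0.89 = 0.79 / 0.9434 ≈ 0.84.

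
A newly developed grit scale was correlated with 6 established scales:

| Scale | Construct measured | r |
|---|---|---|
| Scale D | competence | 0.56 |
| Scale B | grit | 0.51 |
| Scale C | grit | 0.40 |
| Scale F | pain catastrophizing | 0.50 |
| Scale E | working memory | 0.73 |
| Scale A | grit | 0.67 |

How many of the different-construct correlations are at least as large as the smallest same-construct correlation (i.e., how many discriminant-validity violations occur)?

Convergent (same construct = grit): Scale B, Scale C, Scale A.
Smallest convergent = 0.40. Discriminant values: 0.56, 0.50, 0.73; count ≥ 0.40 → 3.

3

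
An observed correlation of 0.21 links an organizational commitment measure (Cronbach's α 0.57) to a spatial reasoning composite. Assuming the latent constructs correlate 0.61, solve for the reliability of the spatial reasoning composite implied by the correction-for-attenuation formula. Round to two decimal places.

0.21

r_true = r_obs / √(r_xx · r_yy) ⇒ 0.61 = 0.21 / √(0.57 · r_yy).
√(0.57 · r_yy) = 0.21 / 0.61 = 0.3443; 0.57 · r_yy = 0.1185; r_yy = 0.1185 / 0.57 ≈ 0.21.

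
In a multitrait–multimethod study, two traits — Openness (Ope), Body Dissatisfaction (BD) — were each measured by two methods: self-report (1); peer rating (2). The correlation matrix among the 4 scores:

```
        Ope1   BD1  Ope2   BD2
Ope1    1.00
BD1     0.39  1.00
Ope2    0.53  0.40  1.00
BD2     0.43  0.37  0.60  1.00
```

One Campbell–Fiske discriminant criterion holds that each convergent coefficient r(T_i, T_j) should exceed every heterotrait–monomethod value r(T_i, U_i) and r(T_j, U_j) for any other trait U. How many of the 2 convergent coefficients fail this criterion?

2

Convergent coefficients and their comparison sets:
Ope (methods 1·2): 0.53 vs {0.39, 0.60} → fail.
BD (methods 1·2): 0.37 vs {0.39, 0.60} → fail.
2 of 2 fail.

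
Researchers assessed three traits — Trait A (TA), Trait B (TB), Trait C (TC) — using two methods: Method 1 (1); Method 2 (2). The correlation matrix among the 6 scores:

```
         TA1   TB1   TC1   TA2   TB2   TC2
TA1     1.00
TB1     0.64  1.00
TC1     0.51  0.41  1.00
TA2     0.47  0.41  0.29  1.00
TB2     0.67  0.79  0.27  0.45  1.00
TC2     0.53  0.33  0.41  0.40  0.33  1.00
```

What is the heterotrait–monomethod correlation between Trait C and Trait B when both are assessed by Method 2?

Different traits, same method: r(TC2, TB2) = 0.33.

0.33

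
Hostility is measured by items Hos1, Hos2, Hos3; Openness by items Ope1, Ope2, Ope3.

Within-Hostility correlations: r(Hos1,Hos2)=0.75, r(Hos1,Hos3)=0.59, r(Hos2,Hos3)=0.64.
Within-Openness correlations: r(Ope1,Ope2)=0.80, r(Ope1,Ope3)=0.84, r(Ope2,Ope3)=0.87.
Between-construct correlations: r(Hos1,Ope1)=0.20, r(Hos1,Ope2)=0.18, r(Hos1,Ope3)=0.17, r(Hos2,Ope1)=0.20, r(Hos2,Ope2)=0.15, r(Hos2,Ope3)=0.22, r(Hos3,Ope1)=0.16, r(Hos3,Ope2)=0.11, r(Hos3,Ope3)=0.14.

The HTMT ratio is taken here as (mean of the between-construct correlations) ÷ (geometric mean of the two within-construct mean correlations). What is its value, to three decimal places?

Between-construct mean = 1.53/9 = 0.1700.
Mean within-Hos = 1.98/3 = 0.6600; mean within-Ope = 2.51/3 = 0.8367.
Geometric mean = √(0.6600 × 0.8367) = 0.7431.
HTMT = 0.1700 / 0.7431 = 0.229.

0.229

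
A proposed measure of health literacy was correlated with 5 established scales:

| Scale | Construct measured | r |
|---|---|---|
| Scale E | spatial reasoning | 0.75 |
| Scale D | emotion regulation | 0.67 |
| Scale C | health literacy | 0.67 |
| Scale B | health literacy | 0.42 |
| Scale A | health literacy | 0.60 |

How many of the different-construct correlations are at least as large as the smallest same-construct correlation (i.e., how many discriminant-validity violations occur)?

2

Convergent (same construct = health literacy): Scale C, Scale B, Scale A.
Smallest convergent = 0.42. Discriminant values: 0.75, 0.67; count ≥ 0.42 → 2.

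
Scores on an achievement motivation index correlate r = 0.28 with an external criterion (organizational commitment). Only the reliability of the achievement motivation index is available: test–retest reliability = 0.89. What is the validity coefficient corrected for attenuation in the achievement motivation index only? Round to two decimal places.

Single correction: r_c = r_obs / √r_xx = 0.28 / √0.89 = 0.28 / 0.9434 ≈ 0.30.

0.30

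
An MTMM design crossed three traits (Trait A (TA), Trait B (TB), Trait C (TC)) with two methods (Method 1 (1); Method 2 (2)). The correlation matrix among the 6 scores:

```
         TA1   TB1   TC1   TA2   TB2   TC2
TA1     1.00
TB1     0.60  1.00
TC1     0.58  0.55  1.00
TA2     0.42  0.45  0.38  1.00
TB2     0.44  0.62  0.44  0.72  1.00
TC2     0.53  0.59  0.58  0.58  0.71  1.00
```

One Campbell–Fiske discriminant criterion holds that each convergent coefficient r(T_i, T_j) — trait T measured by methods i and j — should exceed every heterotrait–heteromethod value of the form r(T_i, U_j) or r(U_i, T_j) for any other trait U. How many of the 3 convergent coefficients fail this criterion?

2

Convergent coefficients and their comparison sets:
TA (methods 1·2): 0.42 vs {0.44, 0.45, 0.53, 0.38} → fail.
TB (methods 1·2): 0.62 vs {0.45, 0.44, 0.59, 0.44} → pass.
TC (methods 1·2): 0.58 vs {0.38, 0.53, 0.44, 0.59} → fail.
2 of 3 fail.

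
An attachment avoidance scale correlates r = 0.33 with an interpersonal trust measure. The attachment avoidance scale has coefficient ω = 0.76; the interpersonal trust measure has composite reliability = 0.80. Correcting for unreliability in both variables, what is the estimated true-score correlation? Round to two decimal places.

r_true = r_obs / √(r_xx · r_yy) = 0.33 / √(0.76 × 0.80) = 0.33 / √0.6080 = 0.33 / 0.7797 ≈ 0.42.

0.42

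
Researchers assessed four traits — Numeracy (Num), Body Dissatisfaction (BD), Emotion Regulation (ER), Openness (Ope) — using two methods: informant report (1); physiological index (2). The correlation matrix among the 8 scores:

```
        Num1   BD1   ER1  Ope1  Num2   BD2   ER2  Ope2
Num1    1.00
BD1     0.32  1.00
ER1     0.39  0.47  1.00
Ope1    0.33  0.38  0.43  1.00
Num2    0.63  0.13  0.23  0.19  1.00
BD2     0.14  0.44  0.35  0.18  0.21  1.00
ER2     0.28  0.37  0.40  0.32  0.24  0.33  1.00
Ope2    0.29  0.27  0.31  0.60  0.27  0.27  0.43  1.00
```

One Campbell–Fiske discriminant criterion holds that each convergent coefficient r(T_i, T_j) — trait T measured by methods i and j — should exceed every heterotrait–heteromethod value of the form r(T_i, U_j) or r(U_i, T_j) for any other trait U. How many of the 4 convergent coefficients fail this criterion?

0

Checking each validity diagonal entry against its comparison values:
Num (methods 1·2): 0.63 vs {0.14, 0.13, 0.28, 0.23, 0.29, 0.19} → pass.
BD (methods 1·2): 0.44 vs {0.13, 0.14, 0.37, 0.35, 0.27, 0.18} → pass.
ER (methods 1·2): 0.40 vs {0.23, 0.28, 0.35, 0.37, 0.31, 0.32} → pass.
Ope (methods 1·2): 0.60 vs {0.19, 0.29, 0.18, 0.27, 0.32, 0.31} → pass.
0 of 4 fail.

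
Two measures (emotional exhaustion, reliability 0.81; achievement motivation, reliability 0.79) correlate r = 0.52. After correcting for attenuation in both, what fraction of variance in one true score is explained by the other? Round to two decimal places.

0.42

Disattenuated r = 0.52 / √(0.81 × 0.79) = 0.52 / 0.7999 = 0.6501.
Shared true-score variance = 0.6501² = 0.4226 ≈ 0.42.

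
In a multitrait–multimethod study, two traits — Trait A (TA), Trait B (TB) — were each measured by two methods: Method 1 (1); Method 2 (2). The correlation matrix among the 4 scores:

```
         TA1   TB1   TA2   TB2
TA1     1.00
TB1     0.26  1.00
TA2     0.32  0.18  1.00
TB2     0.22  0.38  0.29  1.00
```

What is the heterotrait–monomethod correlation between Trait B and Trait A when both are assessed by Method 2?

Different traits, same method: r(TB2, TA2) = 0.29.

0.29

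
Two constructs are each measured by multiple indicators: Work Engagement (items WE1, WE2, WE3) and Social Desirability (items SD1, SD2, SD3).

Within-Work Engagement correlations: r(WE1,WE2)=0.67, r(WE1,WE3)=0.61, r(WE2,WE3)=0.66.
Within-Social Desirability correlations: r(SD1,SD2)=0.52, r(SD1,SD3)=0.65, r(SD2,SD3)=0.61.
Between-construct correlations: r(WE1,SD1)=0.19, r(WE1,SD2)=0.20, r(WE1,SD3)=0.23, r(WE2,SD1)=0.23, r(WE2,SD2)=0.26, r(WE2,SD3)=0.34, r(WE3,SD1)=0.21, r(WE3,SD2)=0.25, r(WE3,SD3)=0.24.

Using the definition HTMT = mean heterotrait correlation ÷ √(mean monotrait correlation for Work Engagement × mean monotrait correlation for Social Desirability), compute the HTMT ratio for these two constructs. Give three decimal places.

Mean heterotrait r = 2.15/9 = 0.2389.
Mean within-WE = 1.94/3 = 0.6467; mean within-SD = 1.78/3 = 0.5933.
Geometric mean = √(0.6467 × 0.5933) = 0.6194.
HTMT = 0.2389 / 0.6194 = 0.386.

0.386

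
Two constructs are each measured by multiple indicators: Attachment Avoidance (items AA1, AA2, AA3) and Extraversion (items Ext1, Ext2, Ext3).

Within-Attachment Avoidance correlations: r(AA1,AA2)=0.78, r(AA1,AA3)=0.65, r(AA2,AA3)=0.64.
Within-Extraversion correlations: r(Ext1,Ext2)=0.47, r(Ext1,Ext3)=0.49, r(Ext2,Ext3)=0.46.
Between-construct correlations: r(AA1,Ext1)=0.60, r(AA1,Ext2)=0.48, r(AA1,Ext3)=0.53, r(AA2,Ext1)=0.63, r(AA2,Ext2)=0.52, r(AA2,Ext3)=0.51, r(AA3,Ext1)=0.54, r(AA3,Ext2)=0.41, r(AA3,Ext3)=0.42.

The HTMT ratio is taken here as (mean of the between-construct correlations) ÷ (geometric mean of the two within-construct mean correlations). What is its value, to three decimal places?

Mean heterotrait r = 4.64/9 = 0.5156.
Mean within-AA = 2.07/3 = 0.6900; mean within-Ext = 1.42/3 = 0.4733.
Geometric mean = √(0.6900 × 0.4733) = 0.5715.
HTMT = 0.5156 / 0.5715 = 0.902.

0.902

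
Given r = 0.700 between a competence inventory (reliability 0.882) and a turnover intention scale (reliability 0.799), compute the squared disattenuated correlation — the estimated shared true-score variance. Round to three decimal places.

0.695

Disattenuated r = 0.700 / √(0.882 × 0.799) = 0.700 / 0.8395 = 0.8338.
Shared true-score variance = 0.8338² = 0.6952 ≈ 0.695.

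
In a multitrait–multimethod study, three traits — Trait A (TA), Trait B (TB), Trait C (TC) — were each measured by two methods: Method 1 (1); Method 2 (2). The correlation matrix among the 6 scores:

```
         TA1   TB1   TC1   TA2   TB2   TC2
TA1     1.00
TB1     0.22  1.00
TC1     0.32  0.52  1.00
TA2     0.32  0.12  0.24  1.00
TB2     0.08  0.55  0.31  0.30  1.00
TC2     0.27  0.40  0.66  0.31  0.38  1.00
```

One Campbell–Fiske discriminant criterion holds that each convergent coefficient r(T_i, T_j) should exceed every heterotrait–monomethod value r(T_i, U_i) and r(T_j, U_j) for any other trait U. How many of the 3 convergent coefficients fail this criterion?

1

Convergent coefficients and their comparison sets:
TA (methods 1·2): 0.32 vs {0.22, 0.30, 0.32, 0.31} → fail.
TB (methods 1·2): 0.55 vs {0.22, 0.30, 0.52, 0.38} → pass.
TC (methods 1·2): 0.66 vs {0.32, 0.31, 0.52, 0.38} → pass.
1 of 3 fail.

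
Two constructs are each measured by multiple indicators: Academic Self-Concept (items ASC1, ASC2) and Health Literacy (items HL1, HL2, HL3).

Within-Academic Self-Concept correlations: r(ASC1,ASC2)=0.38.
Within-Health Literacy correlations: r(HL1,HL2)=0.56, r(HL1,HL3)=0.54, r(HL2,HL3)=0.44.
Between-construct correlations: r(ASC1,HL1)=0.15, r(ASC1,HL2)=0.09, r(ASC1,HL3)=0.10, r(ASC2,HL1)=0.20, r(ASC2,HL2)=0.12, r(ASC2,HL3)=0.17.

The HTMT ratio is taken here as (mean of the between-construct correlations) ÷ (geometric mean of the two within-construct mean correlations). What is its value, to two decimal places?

0.31

Mean between = 0.83/6 = 0.1383.
Mean within-ASC = 0.38/1 = 0.3800; mean within-HL = 1.54/3 = 0.5133.
Geometric mean = √(0.3800 × 0.5133) = 0.4416.
HTMT = 0.1383 / 0.4416 = 0.31.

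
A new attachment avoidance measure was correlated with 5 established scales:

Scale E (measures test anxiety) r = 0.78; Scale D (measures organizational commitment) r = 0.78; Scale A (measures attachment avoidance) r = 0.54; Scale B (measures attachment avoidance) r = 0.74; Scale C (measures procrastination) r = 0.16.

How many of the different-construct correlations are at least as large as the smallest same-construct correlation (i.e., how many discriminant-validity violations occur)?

Convergent (same construct = attachment avoidance): Scale A, Scale B.
Smallest convergent = 0.54. Discriminant values: 0.78, 0.78, 0.16; count ≥ 0.54 → 2.

2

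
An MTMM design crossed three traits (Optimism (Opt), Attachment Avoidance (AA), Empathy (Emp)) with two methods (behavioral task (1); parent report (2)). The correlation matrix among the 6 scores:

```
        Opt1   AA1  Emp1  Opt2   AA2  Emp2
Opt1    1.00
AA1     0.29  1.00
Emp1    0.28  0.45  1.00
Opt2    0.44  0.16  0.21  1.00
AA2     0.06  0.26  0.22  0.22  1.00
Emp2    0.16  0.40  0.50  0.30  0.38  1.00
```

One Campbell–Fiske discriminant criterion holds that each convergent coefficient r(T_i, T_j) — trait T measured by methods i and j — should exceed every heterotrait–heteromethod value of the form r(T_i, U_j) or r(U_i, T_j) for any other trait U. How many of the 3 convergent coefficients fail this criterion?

Checking each validity diagonal entry against its comparison values:
Opt (methods 1·2): 0.44 vs {0.06, 0.16, 0.16, 0.21} → pass.
AA (methods 1·2): 0.26 vs {0.16, 0.06, 0.40, 0.22} → fail.
Emp (methods 1·2): 0.50 vs {0.21, 0.16, 0.22, 0.40} → pass.
1 of 3 fail.

1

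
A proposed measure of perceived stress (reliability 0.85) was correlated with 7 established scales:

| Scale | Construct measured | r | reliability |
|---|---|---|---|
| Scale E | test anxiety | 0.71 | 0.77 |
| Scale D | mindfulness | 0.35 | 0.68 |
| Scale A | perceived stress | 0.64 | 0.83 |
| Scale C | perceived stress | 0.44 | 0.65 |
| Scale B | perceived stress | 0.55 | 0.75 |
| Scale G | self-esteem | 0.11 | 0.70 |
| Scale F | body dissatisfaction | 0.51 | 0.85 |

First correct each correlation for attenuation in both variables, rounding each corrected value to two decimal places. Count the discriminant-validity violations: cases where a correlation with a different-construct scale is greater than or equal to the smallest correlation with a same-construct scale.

Disattenuated r (r / √(r_scale · r_new)):
  Scale E (disc): 0.71 / √(0.77·0.85) = 0.88
  Scale D (disc): 0.35 / √(0.68·0.85) = 0.46
  Scale A (conv): 0.64 / √(0.83·0.85) = 0.76
  Scale C (conv): 0.44 / √(0.65·0.85) = 0.59
  Scale B (conv): 0.55 / √(0.75·0.85) = 0.69
  Scale G (disc): 0.11 / √(0.70·0.85) = 0.14
  Scale F (disc): 0.51 / √(0.85·0.85) = 0.60
Smallest convergent = 0.59. Discriminant values: 0.88, 0.46, 0.14, 0.60; count ≥ 0.59 → 2.

2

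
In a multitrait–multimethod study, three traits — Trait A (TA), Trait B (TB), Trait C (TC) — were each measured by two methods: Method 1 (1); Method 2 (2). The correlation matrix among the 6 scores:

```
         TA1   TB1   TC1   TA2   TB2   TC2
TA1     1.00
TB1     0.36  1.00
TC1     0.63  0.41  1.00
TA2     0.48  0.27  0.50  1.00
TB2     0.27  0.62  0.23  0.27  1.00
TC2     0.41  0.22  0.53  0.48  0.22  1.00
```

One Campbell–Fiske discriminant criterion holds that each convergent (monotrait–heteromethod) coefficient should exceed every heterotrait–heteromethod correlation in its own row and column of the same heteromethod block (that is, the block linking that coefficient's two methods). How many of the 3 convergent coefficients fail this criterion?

1

Convergent coefficients and their comparison sets:
TA (methods 1·2): 0.48 vs {0.27, 0.27, 0.41, 0.50} → fail.
TB (methods 1·2): 0.62 vs {0.27, 0.27, 0.22, 0.23} → pass.
TC (methods 1·2): 0.53 vs {0.50, 0.41, 0.23, 0.22} → pass.
1 of 3 fail.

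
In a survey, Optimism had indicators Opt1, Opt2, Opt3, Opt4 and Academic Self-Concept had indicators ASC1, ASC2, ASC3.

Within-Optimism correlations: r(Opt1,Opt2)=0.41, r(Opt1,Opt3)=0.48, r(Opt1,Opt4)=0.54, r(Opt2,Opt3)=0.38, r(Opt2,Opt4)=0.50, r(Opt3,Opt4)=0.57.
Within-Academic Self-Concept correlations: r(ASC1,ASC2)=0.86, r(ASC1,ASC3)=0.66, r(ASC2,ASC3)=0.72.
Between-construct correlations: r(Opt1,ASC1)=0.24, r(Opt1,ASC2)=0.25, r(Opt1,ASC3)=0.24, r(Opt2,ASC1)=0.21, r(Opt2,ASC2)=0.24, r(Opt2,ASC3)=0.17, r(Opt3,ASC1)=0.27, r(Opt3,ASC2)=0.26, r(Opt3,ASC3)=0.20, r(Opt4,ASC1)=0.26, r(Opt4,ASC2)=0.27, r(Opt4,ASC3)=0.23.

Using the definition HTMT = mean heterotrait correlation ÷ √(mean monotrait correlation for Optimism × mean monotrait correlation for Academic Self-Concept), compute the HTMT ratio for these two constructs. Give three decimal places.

0.395

Mean between = 2.84/12 = 0.2367.
Mean within-Opt = 2.88/6 = 0.4800; mean within-ASC = 2.24/3 = 0.7467.
Geometric mean = √(0.4800 × 0.7467) = 0.5987.
HTMT = 0.2367 / 0.5987 = 0.395.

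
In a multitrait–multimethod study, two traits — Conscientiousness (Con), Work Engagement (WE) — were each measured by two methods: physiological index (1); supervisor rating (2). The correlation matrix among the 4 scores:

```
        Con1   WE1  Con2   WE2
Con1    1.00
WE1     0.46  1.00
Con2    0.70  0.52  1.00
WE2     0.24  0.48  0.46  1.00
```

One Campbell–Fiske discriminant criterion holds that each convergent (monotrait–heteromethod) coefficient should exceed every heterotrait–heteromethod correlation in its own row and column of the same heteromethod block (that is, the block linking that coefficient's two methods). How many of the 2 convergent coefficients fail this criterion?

Each convergent coefficient versus the relevant comparison correlations:
Con (methods 1·2): 0.70 vs {0.24, 0.52} → pass.
WE (methods 1·2): 0.48 vs {0.52, 0.24} → fail.
1 of 2 fail.

1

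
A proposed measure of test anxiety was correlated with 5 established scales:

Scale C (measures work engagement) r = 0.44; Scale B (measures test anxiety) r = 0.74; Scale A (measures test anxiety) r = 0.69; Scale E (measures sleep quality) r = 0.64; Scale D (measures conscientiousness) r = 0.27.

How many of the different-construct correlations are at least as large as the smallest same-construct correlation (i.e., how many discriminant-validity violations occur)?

0

Convergent (same construct = test anxiety): Scale B, Scale A.
Smallest convergent = 0.69. Discriminant values: 0.44, 0.64, 0.27; count ≥ 0.69 → 0.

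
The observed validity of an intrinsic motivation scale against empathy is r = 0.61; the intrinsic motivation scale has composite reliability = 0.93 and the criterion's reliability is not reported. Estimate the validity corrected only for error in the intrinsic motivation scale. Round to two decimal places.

Single correction: r_c = r_obs / √r_xx = 0.61 / √0.93 = 0.61 / 0.9644 ≈ 0.63.

0.63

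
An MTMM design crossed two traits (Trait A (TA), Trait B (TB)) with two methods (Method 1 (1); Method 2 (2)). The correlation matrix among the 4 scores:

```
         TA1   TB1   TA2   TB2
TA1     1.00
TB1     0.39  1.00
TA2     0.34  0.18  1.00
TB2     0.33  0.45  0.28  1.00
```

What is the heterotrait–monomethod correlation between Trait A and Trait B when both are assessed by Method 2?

Different traits, same method: r(TA2, TB2) = 0.28.

0.28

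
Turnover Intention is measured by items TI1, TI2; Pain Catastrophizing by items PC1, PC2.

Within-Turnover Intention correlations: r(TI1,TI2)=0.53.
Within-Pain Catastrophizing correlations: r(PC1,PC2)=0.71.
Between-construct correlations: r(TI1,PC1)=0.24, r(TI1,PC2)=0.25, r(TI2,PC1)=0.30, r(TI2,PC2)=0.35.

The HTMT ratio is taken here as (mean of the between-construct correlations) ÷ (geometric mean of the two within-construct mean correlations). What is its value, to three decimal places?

0.465

Between-construct mean = 1.14/4 = 0.2850.
Mean within-TI = 0.53/1 = 0.5300; mean within-PC = 0.71/1 = 0.7100.
Geometric mean = √(0.5300 × 0.7100) = 0.6134.
HTMT = 0.2850 / 0.6134 = 0.465.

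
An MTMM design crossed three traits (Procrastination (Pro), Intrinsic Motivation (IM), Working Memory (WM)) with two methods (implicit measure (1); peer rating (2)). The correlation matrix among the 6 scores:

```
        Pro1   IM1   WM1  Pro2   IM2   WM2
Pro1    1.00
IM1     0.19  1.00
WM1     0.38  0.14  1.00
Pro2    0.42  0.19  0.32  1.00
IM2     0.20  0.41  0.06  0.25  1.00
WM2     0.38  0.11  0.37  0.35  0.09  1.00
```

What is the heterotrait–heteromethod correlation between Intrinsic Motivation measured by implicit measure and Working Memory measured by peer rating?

0.11

Different traits and methods: r(IM1, WM2) = 0.11.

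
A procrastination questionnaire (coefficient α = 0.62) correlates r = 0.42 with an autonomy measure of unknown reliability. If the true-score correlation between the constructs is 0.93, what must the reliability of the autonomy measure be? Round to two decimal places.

0.33

r_true = r_obs / √(r_xx · r_yy) ⇒ 0.93 = 0.42 / √(0.62 · r_yy).
√(0.62 · r_yy) = 0.42 / 0.93 = 0.4516; 0.62 · r_yy = 0.2039; r_yy = 0.2039 / 0.62 ≈ 0.33.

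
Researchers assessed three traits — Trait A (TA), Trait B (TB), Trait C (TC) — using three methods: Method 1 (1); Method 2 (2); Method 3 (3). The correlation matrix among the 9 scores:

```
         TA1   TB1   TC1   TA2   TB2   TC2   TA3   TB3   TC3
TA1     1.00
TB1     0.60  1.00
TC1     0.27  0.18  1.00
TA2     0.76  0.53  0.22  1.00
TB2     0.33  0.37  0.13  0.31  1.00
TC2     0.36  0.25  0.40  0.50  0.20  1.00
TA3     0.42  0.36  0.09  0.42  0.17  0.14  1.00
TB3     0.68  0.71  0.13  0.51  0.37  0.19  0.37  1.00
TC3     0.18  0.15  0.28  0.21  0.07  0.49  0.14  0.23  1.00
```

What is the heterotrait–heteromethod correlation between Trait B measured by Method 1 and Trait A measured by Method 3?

0.36

Different traits and methods: r(TB1, TA3) = 0.36.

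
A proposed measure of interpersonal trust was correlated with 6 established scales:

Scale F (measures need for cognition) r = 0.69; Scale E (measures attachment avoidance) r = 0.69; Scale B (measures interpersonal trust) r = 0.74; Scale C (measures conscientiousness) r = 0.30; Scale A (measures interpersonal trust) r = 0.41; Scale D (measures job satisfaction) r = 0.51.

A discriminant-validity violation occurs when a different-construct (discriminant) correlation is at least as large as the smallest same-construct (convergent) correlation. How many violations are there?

3

Convergent (same construct = interpersonal trust): Scale B, Scale A.
Smallest convergent = 0.41. Discriminant values: 0.69, 0.69, 0.30, 0.51; count ≥ 0.41 → 3.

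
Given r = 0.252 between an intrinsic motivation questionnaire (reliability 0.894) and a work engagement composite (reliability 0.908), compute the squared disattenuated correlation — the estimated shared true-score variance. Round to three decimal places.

Disattenuated r = 0.252 / √(0.894 × 0.908) = 0.252 / 0.9010 = 0.2797.
Shared true-score variance = 0.2797² = 0.0782 ≈ 0.078.

0.078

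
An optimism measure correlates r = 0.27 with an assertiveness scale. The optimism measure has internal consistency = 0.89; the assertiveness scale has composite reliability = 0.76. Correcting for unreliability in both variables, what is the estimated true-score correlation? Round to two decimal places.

0.33

r_true = r_obs / √(r_xx · r_yy) = 0.27 / √(0.89 × 0.76) = 0.27 / √0.6764 = 0.27 / 0.8224 ≈ 0.33.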